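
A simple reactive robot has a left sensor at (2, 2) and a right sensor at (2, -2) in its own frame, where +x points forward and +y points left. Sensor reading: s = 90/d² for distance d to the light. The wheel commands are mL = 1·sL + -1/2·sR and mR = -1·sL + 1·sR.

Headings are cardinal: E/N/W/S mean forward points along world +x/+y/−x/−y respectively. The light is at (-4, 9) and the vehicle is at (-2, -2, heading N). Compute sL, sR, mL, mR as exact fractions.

left sensor world pos  = (-4, 0); dL² = 81
right sensor world pos = (0, 0); dR² = 97
sL = 90/81 = 10/9
sR = 90/97 = 90/97
mL = 1·sL + -1/2·sR = 565/873
mR = -1·sL + 1·sR = -160/873

10/9 90/97 565/873 -160/873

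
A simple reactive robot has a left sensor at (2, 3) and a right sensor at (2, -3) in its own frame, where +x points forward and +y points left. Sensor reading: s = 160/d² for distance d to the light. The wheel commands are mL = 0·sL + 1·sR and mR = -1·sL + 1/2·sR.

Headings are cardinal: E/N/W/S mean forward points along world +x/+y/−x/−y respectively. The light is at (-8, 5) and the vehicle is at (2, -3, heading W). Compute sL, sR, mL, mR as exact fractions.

left sensor world pos  = (0, -6); dL² = 185
right sensor world pos = (0, 0); dR² = 89
sL = 160/185 = 32/37
sR = 160/89 = 160/89
mL = 0·sL + 1·sR = 160/89
mR = -1·sL + 1/2·sR = 112/3293

32/37 160/89 160/89 112/3293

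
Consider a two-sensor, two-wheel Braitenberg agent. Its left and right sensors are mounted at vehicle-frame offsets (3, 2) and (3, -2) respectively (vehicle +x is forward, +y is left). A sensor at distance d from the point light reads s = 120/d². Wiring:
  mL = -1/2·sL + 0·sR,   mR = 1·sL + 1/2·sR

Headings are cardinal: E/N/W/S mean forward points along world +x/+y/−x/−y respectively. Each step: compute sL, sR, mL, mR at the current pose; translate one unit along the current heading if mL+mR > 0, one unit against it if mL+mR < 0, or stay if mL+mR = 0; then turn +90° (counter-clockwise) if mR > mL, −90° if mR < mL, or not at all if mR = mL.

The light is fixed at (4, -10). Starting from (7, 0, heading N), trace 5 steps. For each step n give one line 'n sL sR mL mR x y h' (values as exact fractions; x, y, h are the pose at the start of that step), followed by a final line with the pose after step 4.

n=0: pose=(7,0,N); sL=12/17, sR=60/97; mL=-6/17, mR=1674/1649; mL+mR=1092/1649 → advance +1; mR−mL=2256/1649 → turn +1·90°
n=1: pose=(7,1,W); sL=40/27, sR=120/169; mL=-20/27, mR=8380/4563; mL+mR=5000/4563 → advance +1; mR−mL=3920/1521 → turn +1·90°
n=2: pose=(6,1,S); sL=3/2, sR=15/8; mL=-3/4, mR=39/16; mL+mR=27/16 → advance +1; mR−mL=51/16 → turn +1·90°
n=3: pose=(6,0,E); sL=120/169, sR=120/89; mL=-60/169, mR=20820/15041; mL+mR=15480/15041 → advance +1; mR−mL=26160/15041 → turn +1·90°
n=4: pose=(7,0,N); sL=12/17, sR=60/97; mL=-6/17, mR=1674/1649; mL+mR=1092/1649 → advance +1; mR−mL=2256/1649 → turn +1·90°

0 12/17 60/97 -6/17 1674/1649 7 0 N
1 40/27 120/169 -20/27 8380/4563 7 1 W
2 3/2 15/8 -3/4 39/16 6 1 S
3 120/169 120/89 -60/169 20820/15041 6 0 E
4 12/17 60/97 -6/17 1674/1649 7 0 N
final 7 1 W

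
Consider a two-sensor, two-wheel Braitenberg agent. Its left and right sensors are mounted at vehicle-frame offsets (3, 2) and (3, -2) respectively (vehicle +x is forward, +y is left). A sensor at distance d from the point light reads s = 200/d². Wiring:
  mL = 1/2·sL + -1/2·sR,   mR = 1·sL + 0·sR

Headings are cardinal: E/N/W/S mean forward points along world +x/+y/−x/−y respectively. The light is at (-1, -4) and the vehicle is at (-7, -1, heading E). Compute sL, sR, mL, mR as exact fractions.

100/17 20 -120/17 100/17

left sensor world pos  = (-4, 1); dL² = 34
right sensor world pos = (-4, -3); dR² = 10
sL = 200/34 = 100/17
sR = 200/10 = 20
mL = 1/2·sL + -1/2·sR = -120/17
mR = 1·sL + 0·sR = 100/17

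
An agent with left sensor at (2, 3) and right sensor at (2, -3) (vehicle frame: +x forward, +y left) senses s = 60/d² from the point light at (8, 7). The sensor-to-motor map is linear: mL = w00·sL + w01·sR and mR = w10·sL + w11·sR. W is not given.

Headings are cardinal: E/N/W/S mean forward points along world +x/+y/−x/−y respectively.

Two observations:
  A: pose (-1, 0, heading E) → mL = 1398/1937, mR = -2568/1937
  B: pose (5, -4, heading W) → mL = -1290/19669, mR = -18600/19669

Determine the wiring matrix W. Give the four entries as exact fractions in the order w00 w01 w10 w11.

obs A: pose=(-1,0,E) → sL=12/13, sR=60/149, mL=1398/1937, mR=-2568/1937
obs B: pose=(5,-4,W) → sL=60/221, sR=60/89, mL=-1290/19669, mR=-18600/19669
sensor matrix S = [[12/13, 60/149], [60/221, 60/89]]; det S = 1503360/2930681
solve [mL_A; mL_B] = S·[w00; w01] and [mR_A; mR_B] = S·[w10; w11]:
  w00 = 1, w01 = -1/2, w10 = -1, w11 = -1

1 -1/2 -1 -1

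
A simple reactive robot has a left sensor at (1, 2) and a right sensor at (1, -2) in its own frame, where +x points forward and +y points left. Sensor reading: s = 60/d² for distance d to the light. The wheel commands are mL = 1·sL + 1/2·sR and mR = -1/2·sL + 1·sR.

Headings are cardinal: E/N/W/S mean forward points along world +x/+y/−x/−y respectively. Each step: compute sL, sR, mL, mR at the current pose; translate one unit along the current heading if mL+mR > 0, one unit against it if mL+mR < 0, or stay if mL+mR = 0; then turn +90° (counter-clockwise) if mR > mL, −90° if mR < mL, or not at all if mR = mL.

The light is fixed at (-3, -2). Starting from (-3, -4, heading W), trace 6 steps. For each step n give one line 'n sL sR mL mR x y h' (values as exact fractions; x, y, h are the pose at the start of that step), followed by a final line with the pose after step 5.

n=0: pose=(-3,-4,W); sL=60/17, sR=60; mL=570/17, mR=990/17; mL+mR=1560/17 → advance +1; mR−mL=420/17 → turn +1·90°
n=1: pose=(-4,-4,S); sL=6, sR=10/3; mL=23/3, mR=1/3; mL+mR=8 → advance +1; mR−mL=-22/3 → turn -1·90°
n=2: pose=(-4,-5,W); sL=60/29, sR=12; mL=234/29, mR=318/29; mL+mR=552/29 → advance +1; mR−mL=84/29 → turn +1·90°
n=3: pose=(-5,-5,S); sL=15/4, sR=15/8; mL=75/16, mR=0; mL+mR=75/16 → advance +1; mR−mL=-75/16 → turn -1·90°
n=4: pose=(-5,-6,W); sL=4/3, sR=60/13; mL=142/39, mR=154/39; mL+mR=296/39 → advance +1; mR−mL=4/13 → turn +1·90°
n=5: pose=(-6,-6,S); sL=30/13, sR=6/5; mL=189/65, mR=3/65; mL+mR=192/65 → advance +1; mR−mL=-186/65 → turn -1·90°

0 60/17 60 570/17 990/17 -3 -4 W
1 6 10/3 23/3 1/3 -4 -4 S
2 60/29 12 234/29 318/29 -4 -5 W
3 15/4 15/8 75/16 0 -5 -5 S
4 4/3 60/13 142/39 154/39 -5 -6 W
5 30/13 6/5 189/65 3/65 -6 -6 S
final -6 -7 W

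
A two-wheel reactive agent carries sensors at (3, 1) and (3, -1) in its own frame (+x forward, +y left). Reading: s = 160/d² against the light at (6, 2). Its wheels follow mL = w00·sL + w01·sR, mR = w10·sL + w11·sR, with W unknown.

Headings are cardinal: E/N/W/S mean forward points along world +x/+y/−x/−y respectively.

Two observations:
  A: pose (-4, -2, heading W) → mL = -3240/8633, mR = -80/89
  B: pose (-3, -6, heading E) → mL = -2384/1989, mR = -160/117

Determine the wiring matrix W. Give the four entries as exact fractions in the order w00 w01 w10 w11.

-1 1/2 0 -1

obs A: pose=(-4,-2,W) → sL=80/97, sR=80/89, mL=-3240/8633, mR=-80/89
obs B: pose=(-3,-6,E) → sL=32/17, sR=160/117, mL=-2384/1989, mR=-160/117
sensor matrix S = [[80/97, 80/89], [32/17, 160/117]]; det S = -9687040/17171037
solve [mL_A; mL_B] = S·[w00; w01] and [mR_A; mR_B] = S·[w10; w11]:
  w00 = -1, w01 = 1/2, w10 = 0, w11 = -1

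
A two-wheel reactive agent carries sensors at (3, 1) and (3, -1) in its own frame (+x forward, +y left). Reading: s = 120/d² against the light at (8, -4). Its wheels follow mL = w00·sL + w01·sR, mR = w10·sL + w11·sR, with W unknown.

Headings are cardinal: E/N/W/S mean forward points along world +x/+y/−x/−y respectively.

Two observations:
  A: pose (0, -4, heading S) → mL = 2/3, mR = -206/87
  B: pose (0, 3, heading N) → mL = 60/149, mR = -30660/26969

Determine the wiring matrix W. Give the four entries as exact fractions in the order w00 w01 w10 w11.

obs A: pose=(0,-4,S) → sL=60/29, sR=4/3, mL=2/3, mR=-206/87
obs B: pose=(0,3,N) → sL=120/181, sR=120/149, mL=60/149, mR=-30660/26969
sensor matrix S = [[60/29, 4/3], [120/181, 120/149]]; det S = 611840/782101
solve [mL_A; mL_B] = S·[w00; w01] and [mR_A; mR_B] = S·[w10; w11]:
  w00 = 0, w01 = 1/2, w10 = -1/2, w11 = -1

0 1/2 -1/2 -1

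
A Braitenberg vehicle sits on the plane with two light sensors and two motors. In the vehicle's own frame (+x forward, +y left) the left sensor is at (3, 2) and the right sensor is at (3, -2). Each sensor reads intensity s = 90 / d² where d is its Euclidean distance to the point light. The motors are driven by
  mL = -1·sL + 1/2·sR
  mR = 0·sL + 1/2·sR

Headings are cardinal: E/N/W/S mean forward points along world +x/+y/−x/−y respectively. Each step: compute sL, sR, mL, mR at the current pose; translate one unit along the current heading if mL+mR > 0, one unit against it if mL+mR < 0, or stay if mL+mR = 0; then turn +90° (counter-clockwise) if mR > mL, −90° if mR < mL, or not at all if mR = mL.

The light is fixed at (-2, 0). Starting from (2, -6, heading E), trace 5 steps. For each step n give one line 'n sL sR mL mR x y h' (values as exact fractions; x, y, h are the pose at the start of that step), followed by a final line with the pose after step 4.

n=0: pose=(2,-6,E); sL=18/13, sR=90/113; mL=-1449/1469, mR=45/113; mL+mR=-864/1469 → advance -1; mR−mL=18/13 → turn +1·90°
n=1: pose=(1,-6,N); sL=9, sR=45/17; mL=-261/34, mR=45/34; mL+mR=-108/17 → advance -1; mR−mL=9 → turn +1·90°
n=2: pose=(1,-7,W); sL=10/9, sR=18/5; mL=31/45, mR=9/5; mL+mR=112/45 → advance +1; mR−mL=10/9 → turn +1·90°
n=3: pose=(0,-7,S); sL=45/58, sR=9/10; mL=-189/580, mR=9/20; mL+mR=18/145 → advance +1; mR−mL=45/58 → turn +1·90°
n=4: pose=(0,-8,E); sL=90/61, sR=18/25; mL=-1701/1525, mR=9/25; mL+mR=-1152/1525 → advance -1; mR−mL=90/61 → turn +1·90°

0 18/13 90/113 -1449/1469 45/113 2 -6 E
1 9 45/17 -261/34 45/34 1 -6 N
2 10/9 18/5 31/45 9/5 1 -7 W
3 45/58 9/10 -189/580 9/20 0 -7 S
4 90/61 18/25 -1701/1525 9/25 0 -8 E
final -1 -8 N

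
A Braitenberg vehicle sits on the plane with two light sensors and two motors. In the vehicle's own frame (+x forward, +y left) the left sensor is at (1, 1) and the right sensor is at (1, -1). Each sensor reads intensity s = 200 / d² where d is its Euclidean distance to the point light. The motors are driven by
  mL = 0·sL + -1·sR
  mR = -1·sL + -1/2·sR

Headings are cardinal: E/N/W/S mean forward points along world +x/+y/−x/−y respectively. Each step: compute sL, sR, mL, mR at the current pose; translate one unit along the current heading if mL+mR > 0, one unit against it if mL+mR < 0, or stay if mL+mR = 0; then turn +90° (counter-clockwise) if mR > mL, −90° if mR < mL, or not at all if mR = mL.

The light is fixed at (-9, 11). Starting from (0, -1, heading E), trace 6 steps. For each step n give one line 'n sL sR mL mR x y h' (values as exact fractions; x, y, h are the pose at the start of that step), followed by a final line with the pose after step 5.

0 200/221 200/269 -200/269 -75900/59449 0 -1 E
1 4/5 100/109 -100/109 -686/545 -1 -1 S
2 200/193 200/149 -200/149 -49100/28757 -1 0 W
3 50/41 1 -1 -141/82 0 0 N
4 200/221 200/269 -200/269 -75900/59449 0 -1 E
5 4/5 100/109 -100/109 -686/545 -1 -1 S
final -1 0 W

n=0: pose=(0,-1,E); sL=200/221, sR=200/269; mL=-200/269, mR=-75900/59449; mL+mR=-120100/59449 → advance -1; mR−mL=-31700/59449 → turn -1·90°
n=1: pose=(-1,-1,S); sL=4/5, sR=100/109; mL=-100/109, mR=-686/545; mL+mR=-1186/545 → advance -1; mR−mL=-186/545 → turn -1·90°
n=2: pose=(-1,0,W); sL=200/193, sR=200/149; mL=-200/149, mR=-49100/28757; mL+mR=-87700/28757 → advance -1; mR−mL=-10500/28757 → turn -1·90°
n=3: pose=(0,0,N); sL=50/41, sR=1; mL=-1, mR=-141/82; mL+mR=-223/82 → advance -1; mR−mL=-59/82 → turn -1·90°
n=4: pose=(0,-1,E); sL=200/221, sR=200/269; mL=-200/269, mR=-75900/59449; mL+mR=-120100/59449 → advance -1; mR−mL=-31700/59449 → turn -1·90°
n=5: pose=(-1,-1,S); sL=4/5, sR=100/109; mL=-100/109, mR=-686/545; mL+mR=-1186/545 → advance -1; mR−mL=-186/545 → turn -1·90°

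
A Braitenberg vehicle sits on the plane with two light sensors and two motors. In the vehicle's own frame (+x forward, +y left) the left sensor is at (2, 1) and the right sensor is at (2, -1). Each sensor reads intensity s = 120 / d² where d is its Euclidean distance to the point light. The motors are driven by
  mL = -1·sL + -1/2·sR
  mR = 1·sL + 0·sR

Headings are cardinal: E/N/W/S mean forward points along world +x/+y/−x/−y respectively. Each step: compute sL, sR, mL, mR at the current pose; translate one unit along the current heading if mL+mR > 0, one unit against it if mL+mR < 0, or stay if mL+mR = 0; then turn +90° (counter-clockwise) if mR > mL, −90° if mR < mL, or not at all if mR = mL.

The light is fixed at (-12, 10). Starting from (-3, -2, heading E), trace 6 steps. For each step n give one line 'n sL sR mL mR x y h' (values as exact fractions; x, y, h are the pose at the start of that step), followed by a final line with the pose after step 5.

0 60/121 12/29 -2466/3509 60/121 -3 -2 E
1 120/149 120/181 -30660/26969 120/149 -4 -2 N
2 15/29 2/3 -74/87 15/29 -4 -3 W
3 24/65 120/289 -10836/18785 24/65 -3 -3 S
4 60/121 12/29 -2466/3509 60/121 -3 -2 E
5 120/149 120/181 -30660/26969 120/149 -4 -2 N
final -4 -3 W

n=0: pose=(-3,-2,E); sL=60/121, sR=12/29; mL=-2466/3509, mR=60/121; mL+mR=-6/29 → advance -1; mR−mL=4206/3509 → turn +1·90°
n=1: pose=(-4,-2,N); sL=120/149, sR=120/181; mL=-30660/26969, mR=120/149; mL+mR=-60/181 → advance -1; mR−mL=52380/26969 → turn +1·90°
n=2: pose=(-4,-3,W); sL=15/29, sR=2/3; mL=-74/87, mR=15/29; mL+mR=-1/3 → advance -1; mR−mL=119/87 → turn +1·90°
n=3: pose=(-3,-3,S); sL=24/65, sR=120/289; mL=-10836/18785, mR=24/65; mL+mR=-60/289 → advance -1; mR−mL=17772/18785 → turn +1·90°
n=4: pose=(-3,-2,E); sL=60/121, sR=12/29; mL=-2466/3509, mR=60/121; mL+mR=-6/29 → advance -1; mR−mL=4206/3509 → turn +1·90°
n=5: pose=(-4,-2,N); sL=120/149, sR=120/181; mL=-30660/26969, mR=120/149; mL+mR=-60/181 → advance -1; mR−mL=52380/26969 → turn +1·90°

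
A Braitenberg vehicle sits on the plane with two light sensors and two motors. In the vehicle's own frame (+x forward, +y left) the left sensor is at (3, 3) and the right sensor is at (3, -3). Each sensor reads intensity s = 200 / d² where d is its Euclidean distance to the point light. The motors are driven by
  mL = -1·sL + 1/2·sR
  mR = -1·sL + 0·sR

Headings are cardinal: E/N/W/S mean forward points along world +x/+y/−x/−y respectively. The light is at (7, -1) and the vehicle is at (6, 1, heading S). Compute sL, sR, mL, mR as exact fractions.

left sensor world pos  = (9, -2); dL² = 5
right sensor world pos = (3, -2); dR² = 17
sL = 200/5 = 40
sR = 200/17 = 200/17
mL = -1·sL + 1/2·sR = -580/17
mR = -1·sL + 0·sR = -40

40 200/17 -580/17 -40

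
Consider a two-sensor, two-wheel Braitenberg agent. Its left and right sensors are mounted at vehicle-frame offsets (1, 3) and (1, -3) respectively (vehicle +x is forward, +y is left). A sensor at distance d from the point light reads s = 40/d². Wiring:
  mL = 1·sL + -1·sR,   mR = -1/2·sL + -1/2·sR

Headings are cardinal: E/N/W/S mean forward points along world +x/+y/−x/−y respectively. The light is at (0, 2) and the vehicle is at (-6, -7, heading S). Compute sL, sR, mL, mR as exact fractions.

40/109 40/181 2880/19729 -5800/19729

left sensor world pos  = (-3, -8); dL² = 109
right sensor world pos = (-9, -8); dR² = 181
sL = 40/109 = 40/109
sR = 40/181 = 40/181
mL = 1·sL + -1·sR = 2880/19729
mR = -1/2·sL + -1/2·sR = -5800/19729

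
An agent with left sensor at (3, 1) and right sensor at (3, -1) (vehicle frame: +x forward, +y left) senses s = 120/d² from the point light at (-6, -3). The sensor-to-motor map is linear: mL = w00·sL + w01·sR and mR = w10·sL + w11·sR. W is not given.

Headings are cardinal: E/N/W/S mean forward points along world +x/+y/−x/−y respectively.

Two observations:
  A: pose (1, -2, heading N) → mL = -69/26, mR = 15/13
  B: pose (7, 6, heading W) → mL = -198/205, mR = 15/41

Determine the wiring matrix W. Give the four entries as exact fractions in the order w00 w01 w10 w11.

-1/2 -1 1/2 0

obs A: pose=(1,-2,N) → sL=30/13, sR=3/2, mL=-69/26, mR=15/13
obs B: pose=(7,6,W) → sL=30/41, sR=3/5, mL=-198/205, mR=15/41
sensor matrix S = [[30/13, 3/2], [30/41, 3/5]]; det S = 153/533
solve [mL_A; mL_B] = S·[w00; w01] and [mR_A; mR_B] = S·[w10; w11]:
  w00 = -1/2, w01 = -1, w10 = 1/2, w11 = 0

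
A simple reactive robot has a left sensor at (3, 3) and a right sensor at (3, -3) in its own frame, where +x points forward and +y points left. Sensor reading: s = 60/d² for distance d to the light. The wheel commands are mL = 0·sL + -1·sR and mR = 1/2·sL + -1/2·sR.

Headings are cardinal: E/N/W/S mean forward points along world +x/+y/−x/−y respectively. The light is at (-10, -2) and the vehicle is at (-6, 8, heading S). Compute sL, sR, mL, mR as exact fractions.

left sensor world pos  = (-3, 5); dL² = 98
right sensor world pos = (-9, 5); dR² = 50
sL = 60/98 = 30/49
sR = 60/50 = 6/5
mL = 0·sL + -1·sR = -6/5
mR = 1/2·sL + -1/2·sR = -72/245

30/49 6/5 -6/5 -72/245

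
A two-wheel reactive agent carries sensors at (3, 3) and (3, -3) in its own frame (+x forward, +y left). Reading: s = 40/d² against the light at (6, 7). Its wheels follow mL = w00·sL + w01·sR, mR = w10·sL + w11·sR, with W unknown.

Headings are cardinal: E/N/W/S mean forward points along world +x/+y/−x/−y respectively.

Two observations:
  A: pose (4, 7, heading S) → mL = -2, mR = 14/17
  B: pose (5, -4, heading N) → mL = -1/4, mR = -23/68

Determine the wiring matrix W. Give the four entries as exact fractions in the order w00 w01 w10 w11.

obs A: pose=(4,7,S) → sL=4, sR=20/17, mL=-2, mR=14/17
obs B: pose=(5,-4,N) → sL=1/2, sR=10/17, mL=-1/4, mR=-23/68
sensor matrix S = [[4, 20/17], [1/2, 10/17]]; det S = 30/17
solve [mL_A; mL_B] = S·[w00; w01] and [mR_A; mR_B] = S·[w10; w11]:
  w00 = -1/2, w01 = 0, w10 = 1/2, w11 = -1

-1/2 0 1/2 -1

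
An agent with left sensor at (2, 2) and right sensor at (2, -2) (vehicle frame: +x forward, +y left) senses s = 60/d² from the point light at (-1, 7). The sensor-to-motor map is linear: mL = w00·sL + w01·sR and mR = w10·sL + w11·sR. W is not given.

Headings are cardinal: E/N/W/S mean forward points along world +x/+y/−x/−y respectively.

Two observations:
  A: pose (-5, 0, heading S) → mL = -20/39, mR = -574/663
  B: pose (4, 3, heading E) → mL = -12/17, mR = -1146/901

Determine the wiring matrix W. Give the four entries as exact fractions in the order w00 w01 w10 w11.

0 -1 -1/2 -1

obs A: pose=(-5,0,S) → sL=12/17, sR=20/39, mL=-20/39, mR=-574/663
obs B: pose=(4,3,E) → sL=60/53, sR=12/17, mL=-12/17, mR=-1146/901
sensor matrix S = [[12/17, 20/39], [60/53, 12/17]]; det S = -16384/199121
solve [mL_A; mL_B] = S·[w00; w01] and [mR_A; mR_B] = S·[w10; w11]:
  w00 = 0, w01 = -1, w10 = -1/2, w11 = -1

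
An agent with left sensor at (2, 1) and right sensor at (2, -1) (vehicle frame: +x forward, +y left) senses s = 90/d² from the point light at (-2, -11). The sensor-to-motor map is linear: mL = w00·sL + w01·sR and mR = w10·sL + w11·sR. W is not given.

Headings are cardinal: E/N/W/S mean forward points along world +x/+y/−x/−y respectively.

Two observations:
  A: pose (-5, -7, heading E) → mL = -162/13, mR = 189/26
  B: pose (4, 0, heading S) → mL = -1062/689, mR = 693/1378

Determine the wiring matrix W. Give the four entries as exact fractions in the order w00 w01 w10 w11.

-1 -1 -1/2 1

obs A: pose=(-5,-7,E) → sL=45/13, sR=9, mL=-162/13, mR=189/26
obs B: pose=(4,0,S) → sL=9/13, sR=45/53, mL=-1062/689, mR=693/1378
sensor matrix S = [[45/13, 9], [9/13, 45/53]]; det S = -2268/689
solve [mL_A; mL_B] = S·[w00; w01] and [mR_A; mR_B] = S·[w10; w11]:
  w00 = -1, w01 = -1, w10 = -1/2, w11 = 1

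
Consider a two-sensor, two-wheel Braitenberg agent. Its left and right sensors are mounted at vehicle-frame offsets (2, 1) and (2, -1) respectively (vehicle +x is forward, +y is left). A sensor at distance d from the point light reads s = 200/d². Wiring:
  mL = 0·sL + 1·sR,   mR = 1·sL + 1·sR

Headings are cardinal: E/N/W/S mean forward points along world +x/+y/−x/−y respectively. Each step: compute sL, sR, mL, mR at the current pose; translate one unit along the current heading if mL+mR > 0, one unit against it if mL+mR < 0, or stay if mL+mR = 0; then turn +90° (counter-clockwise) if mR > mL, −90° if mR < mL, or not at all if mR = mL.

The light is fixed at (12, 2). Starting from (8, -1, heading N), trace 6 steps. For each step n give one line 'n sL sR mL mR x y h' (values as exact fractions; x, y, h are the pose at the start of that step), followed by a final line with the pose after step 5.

n=0: pose=(8,-1,N); sL=100/13, sR=20; mL=20, mR=360/13; mL+mR=620/13 → advance +1; mR−mL=100/13 → turn +1·90°
n=1: pose=(8,0,W); sL=40/9, sR=200/37; mL=200/37, mR=3280/333; mL+mR=5080/333 → advance +1; mR−mL=40/9 → turn +1·90°
n=2: pose=(7,0,S); sL=25/4, sR=50/13; mL=50/13, mR=525/52; mL+mR=725/52 → advance +1; mR−mL=25/4 → turn +1·90°
n=3: pose=(7,-1,E); sL=200/13, sR=8; mL=8, mR=304/13; mL+mR=408/13 → advance +1; mR−mL=200/13 → turn +1·90°
n=4: pose=(8,-1,N); sL=100/13, sR=20; mL=20, mR=360/13; mL+mR=620/13 → advance +1; mR−mL=100/13 → turn +1·90°
n=5: pose=(8,0,W); sL=40/9, sR=200/37; mL=200/37, mR=3280/333; mL+mR=5080/333 → advance +1; mR−mL=40/9 → turn +1·90°

0 100/13 20 20 360/13 8 -1 N
1 40/9 200/37 200/37 3280/333 8 0 W
2 25/4 50/13 50/13 525/52 7 0 S
3 200/13 8 8 304/13 7 -1 E
4 100/13 20 20 360/13 8 -1 N
5 40/9 200/37 200/37 3280/333 8 0 W
final 7 0 S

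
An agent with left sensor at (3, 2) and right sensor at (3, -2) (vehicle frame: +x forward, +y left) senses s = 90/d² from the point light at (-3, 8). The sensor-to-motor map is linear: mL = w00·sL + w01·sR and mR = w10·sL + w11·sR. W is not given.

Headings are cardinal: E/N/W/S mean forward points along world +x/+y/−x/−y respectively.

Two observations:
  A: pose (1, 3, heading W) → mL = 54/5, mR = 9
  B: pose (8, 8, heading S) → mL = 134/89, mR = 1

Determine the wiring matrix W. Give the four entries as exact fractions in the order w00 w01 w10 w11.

obs A: pose=(1,3,W) → sL=9/5, sR=9, mL=54/5, mR=9
obs B: pose=(8,8,S) → sL=45/89, sR=1, mL=134/89, mR=1
sensor matrix S = [[9/5, 9], [45/89, 1]]; det S = -1224/445
solve [mL_A; mL_B] = S·[w00; w01] and [mR_A; mR_B] = S·[w10; w11]:
  w00 = 1, w01 = 1, w10 = 0, w11 = 1

1 1 0 1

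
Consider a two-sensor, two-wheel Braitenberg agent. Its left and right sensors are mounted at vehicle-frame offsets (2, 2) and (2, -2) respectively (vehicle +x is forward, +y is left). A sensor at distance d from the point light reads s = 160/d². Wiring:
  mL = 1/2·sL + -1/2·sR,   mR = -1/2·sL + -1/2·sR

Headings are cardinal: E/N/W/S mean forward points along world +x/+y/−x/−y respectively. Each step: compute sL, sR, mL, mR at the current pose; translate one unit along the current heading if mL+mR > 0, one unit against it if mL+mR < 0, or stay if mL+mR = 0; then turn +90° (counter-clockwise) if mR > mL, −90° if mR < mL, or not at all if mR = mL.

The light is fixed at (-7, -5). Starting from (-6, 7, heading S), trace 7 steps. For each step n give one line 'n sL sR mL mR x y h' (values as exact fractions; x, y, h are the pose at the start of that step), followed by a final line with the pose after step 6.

0 160/109 160/101 -640/11009 -16800/11009 -6 7 S
1 80/61 80/113 2080/6893 -6960/6893 -6 8 W
2 32/45 160/241 256/10845 -7456/10845 -5 8 N
3 40/53 40/29 -480/1537 -1640/1537 -5 7 E
4 160/109 160/101 -640/11009 -16800/11009 -6 7 S
5 80/61 80/113 2080/6893 -6960/6893 -6 8 W
6 32/45 160/241 256/10845 -7456/10845 -5 8 N
final -5 7 E

n=0: pose=(-6,7,S); sL=160/109, sR=160/101; mL=-640/11009, mR=-16800/11009; mL+mR=-160/101 → advance -1; mR−mL=-160/109 → turn -1·90°
n=1: pose=(-6,8,W); sL=80/61, sR=80/113; mL=2080/6893, mR=-6960/6893; mL+mR=-80/113 → advance -1; mR−mL=-80/61 → turn -1·90°
n=2: pose=(-5,8,N); sL=32/45, sR=160/241; mL=256/10845, mR=-7456/10845; mL+mR=-160/241 → advance -1; mR−mL=-32/45 → turn -1·90°
n=3: pose=(-5,7,E); sL=40/53, sR=40/29; mL=-480/1537, mR=-1640/1537; mL+mR=-40/29 → advance -1; mR−mL=-40/53 → turn -1·90°
n=4: pose=(-6,7,S); sL=160/109, sR=160/101; mL=-640/11009, mR=-16800/11009; mL+mR=-160/101 → advance -1; mR−mL=-160/109 → turn -1·90°
n=5: pose=(-6,8,W); sL=80/61, sR=80/113; mL=2080/6893, mR=-6960/6893; mL+mR=-80/113 → advance -1; mR−mL=-80/61 → turn -1·90°
n=6: pose=(-5,8,N); sL=32/45, sR=160/241; mL=256/10845, mR=-7456/10845; mL+mR=-160/241 → advance -1; mR−mL=-32/45 → turn -1·90°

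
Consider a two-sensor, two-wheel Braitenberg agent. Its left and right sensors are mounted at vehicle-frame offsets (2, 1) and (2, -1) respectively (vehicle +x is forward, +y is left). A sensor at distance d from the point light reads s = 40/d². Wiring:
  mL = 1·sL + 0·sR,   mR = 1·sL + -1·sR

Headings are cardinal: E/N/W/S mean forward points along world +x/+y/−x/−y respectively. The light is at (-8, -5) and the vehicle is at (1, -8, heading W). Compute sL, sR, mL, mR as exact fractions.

left sensor world pos  = (-1, -9); dL² = 65
right sensor world pos = (-1, -7); dR² = 53
sL = 40/65 = 8/13
sR = 40/53 = 40/53
mL = 1·sL + 0·sR = 8/13
mR = 1·sL + -1·sR = -96/689

8/13 40/53 8/13 -96/689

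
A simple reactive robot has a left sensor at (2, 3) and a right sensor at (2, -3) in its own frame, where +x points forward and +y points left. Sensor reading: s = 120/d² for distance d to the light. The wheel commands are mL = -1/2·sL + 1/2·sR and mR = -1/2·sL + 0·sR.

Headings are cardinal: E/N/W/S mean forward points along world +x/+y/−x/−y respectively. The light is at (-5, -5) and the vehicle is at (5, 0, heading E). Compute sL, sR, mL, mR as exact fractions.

15/26 30/37 225/1924 -15/52

left sensor world pos  = (7, 3); dL² = 208
right sensor world pos = (7, -3); dR² = 148
sL = 120/208 = 15/26
sR = 120/148 = 30/37
mL = -1/2·sL + 1/2·sR = 225/1924
mR = -1/2·sL + 0·sR = -15/52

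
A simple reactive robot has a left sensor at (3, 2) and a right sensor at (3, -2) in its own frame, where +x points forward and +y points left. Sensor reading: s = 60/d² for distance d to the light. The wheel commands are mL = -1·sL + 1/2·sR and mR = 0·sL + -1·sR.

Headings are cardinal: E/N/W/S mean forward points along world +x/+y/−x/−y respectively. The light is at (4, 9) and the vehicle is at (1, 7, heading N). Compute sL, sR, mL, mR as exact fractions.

30/13 30 165/13 -30

left sensor world pos  = (-1, 10); dL² = 26
right sensor world pos = (3, 10); dR² = 2
sL = 60/26 = 30/13
sR = 60/2 = 30
mL = -1·sL + 1/2·sR = 165/13
mR = 0·sL + -1·sR = -30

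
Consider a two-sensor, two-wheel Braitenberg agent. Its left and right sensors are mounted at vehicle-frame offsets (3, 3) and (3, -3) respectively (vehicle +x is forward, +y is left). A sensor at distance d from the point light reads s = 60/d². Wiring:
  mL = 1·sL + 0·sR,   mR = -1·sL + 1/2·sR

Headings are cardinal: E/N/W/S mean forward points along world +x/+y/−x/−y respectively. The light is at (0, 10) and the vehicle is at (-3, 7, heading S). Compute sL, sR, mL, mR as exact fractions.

5/3 5/6 5/3 -5/4

left sensor world pos  = (0, 4); dL² = 36
right sensor world pos = (-6, 4); dR² = 72
sL = 60/36 = 5/3
sR = 60/72 = 5/6
mL = 1·sL + 0·sR = 5/3
mR = -1·sL + 1/2·sR = -5/4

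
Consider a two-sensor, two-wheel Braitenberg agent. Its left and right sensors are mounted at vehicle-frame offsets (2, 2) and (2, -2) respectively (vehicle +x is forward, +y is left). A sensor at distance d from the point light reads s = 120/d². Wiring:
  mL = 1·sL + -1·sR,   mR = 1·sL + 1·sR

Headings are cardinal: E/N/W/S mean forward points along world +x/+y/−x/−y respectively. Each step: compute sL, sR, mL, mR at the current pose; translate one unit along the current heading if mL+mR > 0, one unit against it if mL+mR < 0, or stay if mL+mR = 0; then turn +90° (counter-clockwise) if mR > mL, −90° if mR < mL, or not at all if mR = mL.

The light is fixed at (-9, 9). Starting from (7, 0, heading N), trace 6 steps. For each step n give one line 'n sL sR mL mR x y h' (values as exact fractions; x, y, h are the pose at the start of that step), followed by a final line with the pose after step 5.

n=0: pose=(7,0,N); sL=24/49, sR=120/373; mL=3072/18277, mR=14832/18277; mL+mR=48/49 → advance +1; mR−mL=240/373 → turn +1·90°
n=1: pose=(7,1,W); sL=15/37, sR=15/29; mL=-120/1073, mR=990/1073; mL+mR=30/37 → advance +1; mR−mL=30/29 → turn +1·90°
n=2: pose=(6,1,S); sL=120/389, sR=120/269; mL=-14400/104641, mR=78960/104641; mL+mR=240/389 → advance +1; mR−mL=240/269 → turn +1·90°
n=3: pose=(6,0,E); sL=60/169, sR=12/41; mL=432/6929, mR=4488/6929; mL+mR=120/169 → advance +1; mR−mL=24/41 → turn +1·90°
n=4: pose=(7,0,N); sL=24/49, sR=120/373; mL=3072/18277, mR=14832/18277; mL+mR=48/49 → advance +1; mR−mL=240/373 → turn +1·90°
n=5: pose=(7,1,W); sL=15/37, sR=15/29; mL=-120/1073, mR=990/1073; mL+mR=30/37 → advance +1; mR−mL=30/29 → turn +1·90°

0 24/49 120/373 3072/18277 14832/18277 7 0 N
1 15/37 15/29 -120/1073 990/1073 7 1 W
2 120/389 120/269 -14400/104641 78960/104641 6 1 S
3 60/169 12/41 432/6929 4488/6929 6 0 E
4 24/49 120/373 3072/18277 14832/18277 7 0 N
5 15/37 15/29 -120/1073 990/1073 7 1 W
final 6 1 S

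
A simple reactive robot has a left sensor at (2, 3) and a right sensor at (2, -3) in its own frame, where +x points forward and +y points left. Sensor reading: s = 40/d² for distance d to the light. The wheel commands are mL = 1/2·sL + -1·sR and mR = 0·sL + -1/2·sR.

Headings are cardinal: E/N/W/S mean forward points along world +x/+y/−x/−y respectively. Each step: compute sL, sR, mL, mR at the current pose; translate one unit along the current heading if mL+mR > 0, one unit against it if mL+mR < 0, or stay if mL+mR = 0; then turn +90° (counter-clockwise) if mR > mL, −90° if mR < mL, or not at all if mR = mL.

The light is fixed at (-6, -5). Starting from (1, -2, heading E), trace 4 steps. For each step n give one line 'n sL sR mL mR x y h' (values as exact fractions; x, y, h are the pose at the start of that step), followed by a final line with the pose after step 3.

n=0: pose=(1,-2,E); sL=40/117, sR=40/81; mL=-340/1053, mR=-20/81; mL+mR=-200/351 → advance -1; mR−mL=80/1053 → turn +1·90°
n=1: pose=(0,-2,N); sL=20/17, sR=20/53; mL=190/901, mR=-10/53; mL+mR=20/901 → advance +1; mR−mL=-360/901 → turn -1·90°
n=2: pose=(0,-1,E); sL=40/113, sR=8/13; mL=-644/1469, mR=-4/13; mL+mR=-1096/1469 → advance -1; mR−mL=192/1469 → turn +1·90°
n=3: pose=(-1,-1,N); sL=1, sR=2/5; mL=1/10, mR=-1/5; mL+mR=-1/10 → advance -1; mR−mL=-3/10 → turn -1·90°

0 40/117 40/81 -340/1053 -20/81 1 -2 E
1 20/17 20/53 190/901 -10/53 0 -2 N
2 40/113 8/13 -644/1469 -4/13 0 -1 E
3 1 2/5 1/10 -1/5 -1 -1 N
final -1 -2 E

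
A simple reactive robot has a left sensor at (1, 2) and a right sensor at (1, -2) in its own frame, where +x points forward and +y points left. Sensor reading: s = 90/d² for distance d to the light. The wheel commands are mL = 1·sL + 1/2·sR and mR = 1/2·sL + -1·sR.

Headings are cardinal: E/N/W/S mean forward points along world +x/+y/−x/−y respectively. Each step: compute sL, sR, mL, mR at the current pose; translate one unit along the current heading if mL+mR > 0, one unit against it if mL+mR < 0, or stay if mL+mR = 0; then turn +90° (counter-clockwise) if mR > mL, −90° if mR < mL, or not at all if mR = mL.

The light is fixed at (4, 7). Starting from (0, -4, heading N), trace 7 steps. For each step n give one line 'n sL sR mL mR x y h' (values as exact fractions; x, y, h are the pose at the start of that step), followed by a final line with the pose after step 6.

0 45/68 45/52 1935/1768 -945/1768 0 -4 N
1 90/73 10/17 1895/1241 35/1241 0 -3 E
2 45/61 45/73 9315/8906 -2205/8906 1 -3 S
3 18/37 90/97 3411/3589 -2457/3589 1 -4 W
4 45/68 45/52 1935/1768 -945/1768 0 -4 N
5 90/73 10/17 1895/1241 35/1241 0 -3 E
6 45/61 45/73 9315/8906 -2205/8906 1 -3 S
final 1 -4 W

n=0: pose=(0,-4,N); sL=45/68, sR=45/52; mL=1935/1768, mR=-945/1768; mL+mR=495/884 → advance +1; mR−mL=-360/221 → turn -1·90°
n=1: pose=(0,-3,E); sL=90/73, sR=10/17; mL=1895/1241, mR=35/1241; mL+mR=1930/1241 → advance +1; mR−mL=-1860/1241 → turn -1·90°
n=2: pose=(1,-3,S); sL=45/61, sR=45/73; mL=9315/8906, mR=-2205/8906; mL+mR=3555/4453 → advance +1; mR−mL=-5760/4453 → turn -1·90°
n=3: pose=(1,-4,W); sL=18/37, sR=90/97; mL=3411/3589, mR=-2457/3589; mL+mR=954/3589 → advance +1; mR−mL=-5868/3589 → turn -1·90°
n=4: pose=(0,-4,N); sL=45/68, sR=45/52; mL=1935/1768, mR=-945/1768; mL+mR=495/884 → advance +1; mR−mL=-360/221 → turn -1·90°
n=5: pose=(0,-3,E); sL=90/73, sR=10/17; mL=1895/1241, mR=35/1241; mL+mR=1930/1241 → advance +1; mR−mL=-1860/1241 → turn -1·90°
n=6: pose=(1,-3,S); sL=45/61, sR=45/73; mL=9315/8906, mR=-2205/8906; mL+mR=3555/4453 → advance +1; mR−mL=-5760/4453 → turn -1·90°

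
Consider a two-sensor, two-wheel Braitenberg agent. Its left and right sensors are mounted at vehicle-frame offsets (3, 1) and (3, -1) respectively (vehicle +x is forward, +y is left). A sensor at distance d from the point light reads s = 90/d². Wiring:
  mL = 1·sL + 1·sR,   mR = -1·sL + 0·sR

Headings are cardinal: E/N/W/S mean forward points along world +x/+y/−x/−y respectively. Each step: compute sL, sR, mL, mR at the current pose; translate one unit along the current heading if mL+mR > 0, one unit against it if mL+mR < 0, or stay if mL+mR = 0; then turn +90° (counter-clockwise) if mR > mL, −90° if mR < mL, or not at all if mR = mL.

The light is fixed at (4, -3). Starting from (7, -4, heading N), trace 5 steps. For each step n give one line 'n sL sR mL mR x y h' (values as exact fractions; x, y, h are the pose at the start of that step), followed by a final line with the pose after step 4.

0 45/4 9/2 63/4 -45/4 7 -4 N
1 90/37 90/37 180/37 -90/37 7 -3 E
2 45/17 5 130/17 -45/17 8 -3 S
3 18 90 108 -18 8 -4 W
4 45/4 9/2 63/4 -45/4 7 -4 N
final 7 -3 E

n=0: pose=(7,-4,N); sL=45/4, sR=9/2; mL=63/4, mR=-45/4; mL+mR=9/2 → advance +1; mR−mL=-27 → turn -1·90°
n=1: pose=(7,-3,E); sL=90/37, sR=90/37; mL=180/37, mR=-90/37; mL+mR=90/37 → advance +1; mR−mL=-270/37 → turn -1·90°
n=2: pose=(8,-3,S); sL=45/17, sR=5; mL=130/17, mR=-45/17; mL+mR=5 → advance +1; mR−mL=-175/17 → turn -1·90°
n=3: pose=(8,-4,W); sL=18, sR=90; mL=108, mR=-18; mL+mR=90 → advance +1; mR−mL=-126 → turn -1·90°
n=4: pose=(7,-4,N); sL=45/4, sR=9/2; mL=63/4, mR=-45/4; mL+mR=9/2 → advance +1; mR−mL=-27 → turn -1·90°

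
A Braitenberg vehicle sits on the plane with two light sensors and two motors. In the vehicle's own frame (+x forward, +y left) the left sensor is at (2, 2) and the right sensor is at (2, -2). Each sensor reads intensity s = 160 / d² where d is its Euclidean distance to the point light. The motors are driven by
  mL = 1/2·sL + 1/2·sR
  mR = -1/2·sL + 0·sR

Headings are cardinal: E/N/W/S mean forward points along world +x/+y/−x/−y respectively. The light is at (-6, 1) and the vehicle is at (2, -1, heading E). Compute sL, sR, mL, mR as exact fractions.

left sensor world pos  = (4, 1); dL² = 100
right sensor world pos = (4, -3); dR² = 116
sL = 160/100 = 8/5
sR = 160/116 = 40/29
mL = 1/2·sL + 1/2·sR = 216/145
mR = -1/2·sL + 0·sR = -4/5

8/5 40/29 216/145 -4/5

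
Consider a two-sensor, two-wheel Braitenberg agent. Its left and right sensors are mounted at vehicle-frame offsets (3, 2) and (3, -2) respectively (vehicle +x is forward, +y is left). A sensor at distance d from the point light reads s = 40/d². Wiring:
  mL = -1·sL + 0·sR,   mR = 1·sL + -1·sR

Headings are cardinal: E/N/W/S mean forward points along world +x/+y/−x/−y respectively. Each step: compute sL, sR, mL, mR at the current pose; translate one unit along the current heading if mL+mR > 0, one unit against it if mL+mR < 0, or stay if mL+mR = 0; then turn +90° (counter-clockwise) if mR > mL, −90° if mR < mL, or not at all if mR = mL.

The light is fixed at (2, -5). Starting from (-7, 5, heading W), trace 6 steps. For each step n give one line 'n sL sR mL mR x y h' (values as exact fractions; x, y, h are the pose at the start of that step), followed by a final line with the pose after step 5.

n=0: pose=(-7,5,W); sL=5/26, sR=5/36; mL=-5/26, mR=25/468; mL+mR=-5/36 → advance -1; mR−mL=115/468 → turn +1·90°
n=1: pose=(-6,5,S); sL=8/17, sR=40/149; mL=-8/17, mR=512/2533; mL+mR=-40/149 → advance -1; mR−mL=1704/2533 → turn +1·90°
n=2: pose=(-6,6,E); sL=20/97, sR=20/53; mL=-20/97, mR=-880/5141; mL+mR=-20/53 → advance -1; mR−mL=180/5141 → turn +1·90°
n=3: pose=(-7,6,N); sL=40/317, sR=8/49; mL=-40/317, mR=-576/15533; mL+mR=-8/49 → advance -1; mR−mL=1384/15533 → turn +1·90°
n=4: pose=(-7,5,W); sL=5/26, sR=5/36; mL=-5/26, mR=25/468; mL+mR=-5/36 → advance -1; mR−mL=115/468 → turn +1·90°
n=5: pose=(-6,5,S); sL=8/17, sR=40/149; mL=-8/17, mR=512/2533; mL+mR=-40/149 → advance -1; mR−mL=1704/2533 → turn +1·90°

0 5/26 5/36 -5/26 25/468 -7 5 W
1 8/17 40/149 -8/17 512/2533 -6 5 S
2 20/97 20/53 -20/97 -880/5141 -6 6 E
3 40/317 8/49 -40/317 -576/15533 -7 6 N
4 5/26 5/36 -5/26 25/468 -7 5 W
5 8/17 40/149 -8/17 512/2533 -6 5 S
final -6 6 E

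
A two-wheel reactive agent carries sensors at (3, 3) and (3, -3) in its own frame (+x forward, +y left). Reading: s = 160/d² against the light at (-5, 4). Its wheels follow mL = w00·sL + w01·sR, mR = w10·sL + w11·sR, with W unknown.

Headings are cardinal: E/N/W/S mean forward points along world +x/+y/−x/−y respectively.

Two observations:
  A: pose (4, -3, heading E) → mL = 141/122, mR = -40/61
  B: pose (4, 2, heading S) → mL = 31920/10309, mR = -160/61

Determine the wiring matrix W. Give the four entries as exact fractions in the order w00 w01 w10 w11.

1/2 1 0 -1

obs A: pose=(4,-3,E) → sL=1, sR=40/61, mL=141/122, mR=-40/61
obs B: pose=(4,2,S) → sL=160/169, sR=160/61, mL=31920/10309, mR=-160/61
sensor matrix S = [[1, 40/61], [160/169, 160/61]]; det S = 20640/10309
solve [mL_A; mL_B] = S·[w00; w01] and [mR_A; mR_B] = S·[w10; w11]:
  w00 = 1/2, w01 = 1, w10 = 0, w11 = -1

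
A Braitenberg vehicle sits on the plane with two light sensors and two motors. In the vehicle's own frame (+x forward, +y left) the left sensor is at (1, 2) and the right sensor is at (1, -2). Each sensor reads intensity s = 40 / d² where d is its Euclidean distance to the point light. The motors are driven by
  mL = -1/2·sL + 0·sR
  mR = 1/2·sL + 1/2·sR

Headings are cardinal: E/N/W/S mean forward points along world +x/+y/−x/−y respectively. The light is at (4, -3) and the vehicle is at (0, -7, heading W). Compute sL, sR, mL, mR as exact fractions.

left sensor world pos  = (-1, -9); dL² = 61
right sensor world pos = (-1, -5); dR² = 29
sL = 40/61 = 40/61
sR = 40/29 = 40/29
mL = -1/2·sL + 0·sR = -20/61
mR = 1/2·sL + 1/2·sR = 1800/1769

40/61 40/29 -20/61 1800/1769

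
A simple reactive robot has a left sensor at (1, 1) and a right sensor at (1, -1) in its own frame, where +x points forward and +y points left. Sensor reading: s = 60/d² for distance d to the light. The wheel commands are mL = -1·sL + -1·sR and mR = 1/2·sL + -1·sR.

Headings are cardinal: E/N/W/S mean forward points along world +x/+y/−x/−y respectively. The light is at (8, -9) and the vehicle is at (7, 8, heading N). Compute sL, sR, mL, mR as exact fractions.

left sensor world pos  = (6, 9); dL² = 328
right sensor world pos = (8, 9); dR² = 324
sL = 60/328 = 15/82
sR = 60/324 = 5/27
mL = -1·sL + -1·sR = -815/2214
mR = 1/2·sL + -1·sR = -415/4428

15/82 5/27 -815/2214 -415/4428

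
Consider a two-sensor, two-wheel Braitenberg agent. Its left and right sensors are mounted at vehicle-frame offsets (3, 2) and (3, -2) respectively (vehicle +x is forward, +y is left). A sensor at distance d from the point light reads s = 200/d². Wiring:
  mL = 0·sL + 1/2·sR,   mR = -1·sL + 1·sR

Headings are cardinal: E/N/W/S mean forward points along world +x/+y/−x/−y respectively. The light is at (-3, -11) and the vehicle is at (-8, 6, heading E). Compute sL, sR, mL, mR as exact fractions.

left sensor world pos  = (-5, 8); dL² = 365
right sensor world pos = (-5, 4); dR² = 229
sL = 200/365 = 40/73
sR = 200/229 = 200/229
mL = 0·sL + 1/2·sR = 100/229
mR = -1·sL + 1·sR = 5440/16717

40/73 200/229 100/229 5440/16717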